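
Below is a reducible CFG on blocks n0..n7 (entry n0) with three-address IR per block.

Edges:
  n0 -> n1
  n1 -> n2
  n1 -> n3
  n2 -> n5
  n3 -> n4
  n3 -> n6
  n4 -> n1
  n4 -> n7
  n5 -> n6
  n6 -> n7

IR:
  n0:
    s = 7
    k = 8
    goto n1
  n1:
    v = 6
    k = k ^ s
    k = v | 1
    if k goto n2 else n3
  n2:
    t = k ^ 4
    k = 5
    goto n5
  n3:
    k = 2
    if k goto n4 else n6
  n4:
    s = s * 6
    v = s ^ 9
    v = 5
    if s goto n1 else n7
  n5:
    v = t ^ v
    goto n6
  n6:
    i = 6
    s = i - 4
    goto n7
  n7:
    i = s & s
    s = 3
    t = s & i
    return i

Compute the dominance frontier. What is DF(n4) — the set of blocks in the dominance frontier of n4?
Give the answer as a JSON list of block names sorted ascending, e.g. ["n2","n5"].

idom tree: n1←n0 n2←n1 n3←n1 n4←n3 n5←n2 n6←n1 n7←n1
Join-block Dom:
  n1: preds {n0,n4}: {n0} ∩ {n0,n1,n3,n4} = {n0}; idom=n0
  n6: preds {n3,n5}: {n0,n1,n3} ∩ {n0,n1,n2,n5} = {n0,n1}; idom=n1
  n7: preds {n4,n6}: {n0,n1,n3,n4} ∩ {n0,n1,n6} = {n0,n1}; idom=n1

DF derivation:
  n1←n0: walk · to n0
  n1←n4: walk n4→n3→n1 to n0
  n6←n3: walk n3 to n1
  n6←n5: walk n5→n2 to n1
  n7←n4: walk n4→n3 to n1
  n7←n6: walk n6 to n1
  DF(n0)=∅
  DF(n1)={n1}
  DF(n2)={n6}
  DF(n3)={n1,n6,n7}
  DF(n4)={n1,n7}
  DF(n5)={n6}
  DF(n6)={n7}
  DF(n7)=∅

DF(n4) = ["n1", "n7"]

Answer: ["n1", "n7"]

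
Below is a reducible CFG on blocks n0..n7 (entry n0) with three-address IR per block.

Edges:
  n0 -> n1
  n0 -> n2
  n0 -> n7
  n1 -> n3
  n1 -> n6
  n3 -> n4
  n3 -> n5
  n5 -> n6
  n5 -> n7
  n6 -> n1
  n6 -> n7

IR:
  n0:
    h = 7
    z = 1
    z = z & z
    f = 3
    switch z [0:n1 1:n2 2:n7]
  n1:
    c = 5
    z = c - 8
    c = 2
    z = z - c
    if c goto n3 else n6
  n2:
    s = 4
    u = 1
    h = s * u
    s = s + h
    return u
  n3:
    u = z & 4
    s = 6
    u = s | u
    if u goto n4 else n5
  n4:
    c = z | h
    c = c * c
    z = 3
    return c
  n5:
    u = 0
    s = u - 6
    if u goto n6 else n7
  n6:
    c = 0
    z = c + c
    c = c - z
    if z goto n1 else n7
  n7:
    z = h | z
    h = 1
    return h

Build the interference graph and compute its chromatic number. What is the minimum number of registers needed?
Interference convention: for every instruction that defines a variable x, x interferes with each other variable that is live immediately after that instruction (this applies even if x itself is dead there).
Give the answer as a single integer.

Block summaries:
  n0 def {f,h,z} use ∅
  n1 def {c,z} use ∅
  n2 def {h,s,u} use ∅
  n3 def {s,u} use {z}
  n4 def {c,z} use {h,z}
  n5 def {s,u} use ∅
  n6 def {c,z} use ∅
  n7 def {h,z} use {h,z}

Backward fixpoint:
  n0: in=∅ out={h,z}
  n1: in={h} out={h,z}
  n2: in=∅ out=∅
  n3: in={h,z} out={h,z}
  n4: in={h,z} out=∅
  n5: in={h,z} out={h,z}
  n6: in={h} out={h,z}
  n7: in={h,z} out=∅

Conflict graph:
  c — {h,z}
  f — {h,z}
  h — {c,f,s,u,z}
  s — {h,u,z}
  u — {h,s,z}
  z — {c,f,h,s,u}

Chromatic number:
  clique {h,s,u,z} ⇒ need ≥ 4
  assign c→r2 f→r2 h→r0 s→r2 u→r3 z→r1 — no edge inside a register ⇒ χ ≤ 4
  χ = 4

Answer: 4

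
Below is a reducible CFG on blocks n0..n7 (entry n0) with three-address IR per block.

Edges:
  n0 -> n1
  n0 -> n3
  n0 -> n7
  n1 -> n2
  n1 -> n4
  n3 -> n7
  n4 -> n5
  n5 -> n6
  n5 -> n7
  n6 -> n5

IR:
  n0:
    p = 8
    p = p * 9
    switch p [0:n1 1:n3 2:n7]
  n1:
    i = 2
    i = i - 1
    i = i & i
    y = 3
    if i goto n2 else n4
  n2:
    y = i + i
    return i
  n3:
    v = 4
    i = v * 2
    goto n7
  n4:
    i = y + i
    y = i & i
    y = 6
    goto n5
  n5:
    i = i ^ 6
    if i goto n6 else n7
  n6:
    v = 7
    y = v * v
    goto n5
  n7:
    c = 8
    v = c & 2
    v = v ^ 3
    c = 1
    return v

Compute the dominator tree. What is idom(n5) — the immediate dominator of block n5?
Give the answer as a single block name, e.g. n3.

idom tree: n1←n0 n2←n1 n3←n0 n4←n1 n5←n4 n6←n5 n7←n0
Dom∩ at merges:
  n5: preds {n4,n6}: {n0,n1,n4} ∩ {n0,n1,n4,n5,n6} = {n0,n1,n4}; idom=n4
  n7: preds {n0,n3,n5}: {n0} ∩ {n0,n3} ∩ {n0,n1,n4,n5} = {n0}; idom=n0

idom(n5) = n4

Answer: n4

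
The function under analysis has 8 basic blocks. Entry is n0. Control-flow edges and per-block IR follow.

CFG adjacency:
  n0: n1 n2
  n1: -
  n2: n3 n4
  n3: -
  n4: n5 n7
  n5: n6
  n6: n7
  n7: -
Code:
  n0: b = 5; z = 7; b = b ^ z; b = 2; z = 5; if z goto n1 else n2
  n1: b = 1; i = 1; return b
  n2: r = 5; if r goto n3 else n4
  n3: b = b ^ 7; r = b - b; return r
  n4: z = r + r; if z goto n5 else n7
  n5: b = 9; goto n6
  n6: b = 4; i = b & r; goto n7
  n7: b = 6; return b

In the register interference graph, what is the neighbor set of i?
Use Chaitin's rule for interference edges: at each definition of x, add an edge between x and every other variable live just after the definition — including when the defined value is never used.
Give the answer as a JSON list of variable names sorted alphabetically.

Block summaries:
  n0 def {b,z} use ∅
  n1 def {b,i} use ∅
  n2 def {r} use ∅
  n3 def {b,r} use {b}
  n4 def {z} use {r}
  n5 def {b} use ∅
  n6 def {b,i} use {r}
  n7 def {b} use ∅

Backward fixpoint:
  n0 li=∅ lo={b}
  n1 li=∅ lo=∅
  n2 li={b} lo={b,r}
  n3 li={b} lo=∅
  n4 li={r} lo={r}
  n5 li={r} lo={r}
  n6 li={r} lo=∅
  n7 li=∅ lo=∅

Interfere edges:
  b — {i,r,z}
  i — {b}
  r — {b,z}
  z — {b,r}

N(i) = ["b"]

Answer: ["b"]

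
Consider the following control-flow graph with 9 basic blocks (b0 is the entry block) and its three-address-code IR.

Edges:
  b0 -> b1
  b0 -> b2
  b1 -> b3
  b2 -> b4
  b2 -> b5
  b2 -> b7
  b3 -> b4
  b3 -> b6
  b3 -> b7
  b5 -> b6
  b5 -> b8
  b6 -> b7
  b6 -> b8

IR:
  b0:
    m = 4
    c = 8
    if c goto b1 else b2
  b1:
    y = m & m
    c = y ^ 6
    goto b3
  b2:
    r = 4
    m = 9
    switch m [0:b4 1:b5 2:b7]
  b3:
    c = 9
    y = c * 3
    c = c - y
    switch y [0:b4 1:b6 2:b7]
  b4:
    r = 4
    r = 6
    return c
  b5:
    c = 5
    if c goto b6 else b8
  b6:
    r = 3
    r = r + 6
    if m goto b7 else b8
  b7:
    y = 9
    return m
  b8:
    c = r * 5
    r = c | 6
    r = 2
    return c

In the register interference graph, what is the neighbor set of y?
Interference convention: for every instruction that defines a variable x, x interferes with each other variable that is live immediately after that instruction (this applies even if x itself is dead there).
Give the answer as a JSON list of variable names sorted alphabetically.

Block summaries:
  b0: def={c,m} ue=∅
  b1: def={c,y} ue={m}
  b2: def={m,r} ue=∅
  b3: def={c,y} ue=∅
  b4: def={r} ue={c}
  b5: def={c} ue=∅
  b6: def={r} ue={m}
  b7: def={y} ue={m}
  b8: def={c,r} ue={r}

Backward fixpoint:
  b0 li=∅ lo={c,m}
  b1 li={m} lo={m}
  b2 li={c} lo={c,m,r}
  b3 li={m} lo={c,m}
  b4 li={c} lo=∅
  b5 li={m,r} lo={m,r}
  b6 li={m} lo={m,r}
  b7 li={m} lo=∅
  b8 li={r} lo=∅

Interference:
  c — {m,r,y}
  m — {c,r,y}
  r — {c,m}
  y — {c,m}

N(y) = ["c", "m"]

Answer: ["c", "m"]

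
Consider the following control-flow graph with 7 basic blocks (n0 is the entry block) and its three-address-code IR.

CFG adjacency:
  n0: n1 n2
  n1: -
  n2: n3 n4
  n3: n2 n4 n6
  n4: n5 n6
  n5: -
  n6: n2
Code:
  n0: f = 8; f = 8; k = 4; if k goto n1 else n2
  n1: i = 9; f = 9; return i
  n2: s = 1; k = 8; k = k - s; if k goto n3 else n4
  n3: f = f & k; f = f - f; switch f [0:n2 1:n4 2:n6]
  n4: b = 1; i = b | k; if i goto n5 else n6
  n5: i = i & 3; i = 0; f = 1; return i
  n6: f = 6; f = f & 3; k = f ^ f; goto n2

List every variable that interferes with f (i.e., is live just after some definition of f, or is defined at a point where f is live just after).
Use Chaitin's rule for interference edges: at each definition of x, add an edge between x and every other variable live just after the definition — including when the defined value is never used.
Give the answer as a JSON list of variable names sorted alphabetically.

Block summaries:
  n0: {f,k} / ∅
  n1: {f,i} / ∅
  n2: {k,s} / ∅
  n3: {f} / {f,k}
  n4: {b,i} / {k}
  n5: {f,i} / {i}
  n6: {f,k} / ∅

Live sets:
  n0: in=∅ out={f}
  n1: in=∅ out=∅
  n2: in={f} out={f,k}
  n3: in={f,k} out={f,k}
  n4: in={k} out={i}
  n5: in={i} out=∅
  n6: in=∅ out={f}

Conflict graph:
  b — {k}
  f — {i,k,s}
  i — {f}
  k — {b,f,s}
  s — {f,k}

N(f) = ["i", "k", "s"]

Answer: ["i", "k", "s"]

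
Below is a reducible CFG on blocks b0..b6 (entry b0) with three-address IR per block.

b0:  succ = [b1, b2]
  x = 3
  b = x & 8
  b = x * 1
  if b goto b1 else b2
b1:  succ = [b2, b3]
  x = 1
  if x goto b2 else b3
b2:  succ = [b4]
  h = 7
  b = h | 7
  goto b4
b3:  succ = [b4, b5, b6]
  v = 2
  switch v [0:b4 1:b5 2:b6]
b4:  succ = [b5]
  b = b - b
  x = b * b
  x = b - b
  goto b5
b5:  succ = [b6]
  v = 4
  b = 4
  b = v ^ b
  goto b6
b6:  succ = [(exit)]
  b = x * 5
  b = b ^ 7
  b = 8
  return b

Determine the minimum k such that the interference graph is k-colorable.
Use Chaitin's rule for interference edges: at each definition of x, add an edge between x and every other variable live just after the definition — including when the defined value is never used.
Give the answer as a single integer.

Block summaries:
  b0: {b,x} / ∅
  b1: {x} / ∅
  b2: {b,h} / ∅
  b3: {v} / ∅
  b4: {b,x} / {b}
  b5: {b,v} / ∅
  b6: {b} / {x}

Backward fixpoint:
  b0: in=∅ out={b}
  b1: in={b} out={b,x}
  b2: in=∅ out={b}
  b3: in={b,x} out={b,x}
  b4: in={b} out={x}
  b5: in={x} out={x}
  b6: in={x} out=∅

Interference:
  b: {v,x}
  h: ∅
  v: {b,x}
  x: {b,v}

Chromatic number:
  lower bound: {b,v,x} mutually conflict ⇒ χ ≥ 3
  assign b→r0 h→r0 v→r1 x→r2 — no edge inside a register ⇒ χ ≤ 3
  χ = 3

Answer: 3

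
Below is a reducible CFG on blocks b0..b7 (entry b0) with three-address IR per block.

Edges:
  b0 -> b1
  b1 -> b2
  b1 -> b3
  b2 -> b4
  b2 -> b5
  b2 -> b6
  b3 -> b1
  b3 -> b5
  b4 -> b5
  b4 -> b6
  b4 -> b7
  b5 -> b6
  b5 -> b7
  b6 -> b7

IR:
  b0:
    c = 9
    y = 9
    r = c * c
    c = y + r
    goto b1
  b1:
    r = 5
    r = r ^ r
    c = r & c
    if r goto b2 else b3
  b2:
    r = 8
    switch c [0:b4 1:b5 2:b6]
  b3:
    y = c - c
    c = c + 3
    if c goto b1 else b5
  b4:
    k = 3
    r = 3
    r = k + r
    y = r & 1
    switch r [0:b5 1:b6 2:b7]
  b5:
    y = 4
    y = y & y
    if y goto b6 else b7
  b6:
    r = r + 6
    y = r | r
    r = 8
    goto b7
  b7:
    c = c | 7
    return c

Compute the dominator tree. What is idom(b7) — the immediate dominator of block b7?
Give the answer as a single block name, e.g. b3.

Answer: b1

Derivation:
idom tree: b1←b0 b2←b1 b3←b1 b4←b2 b5←b1 b6←b1 b7←b1
Join-block Dom:
  b1: preds {b0,b3}: {b0} ∩ {b0,b1,b3} = {b0}; idom=b0
  b5: preds {b2,b3,b4}: {b0,b1,b2} ∩ {b0,b1,b3} ∩ {b0,b1,b2,b4} = {b0,b1}; idom=b1
  b6: preds {b2,b4,b5}: {b0,b1,b2} ∩ {b0,b1,b2,b4} ∩ {b0,b1,b5} = {b0,b1}; idom=b1
  b7: preds {b4,b5,b6}: {b0,b1,b2,b4} ∩ {b0,b1,b5} ∩ {b0,b1,b6} = {b0,b1}; idom=b1

idom(b7) = b1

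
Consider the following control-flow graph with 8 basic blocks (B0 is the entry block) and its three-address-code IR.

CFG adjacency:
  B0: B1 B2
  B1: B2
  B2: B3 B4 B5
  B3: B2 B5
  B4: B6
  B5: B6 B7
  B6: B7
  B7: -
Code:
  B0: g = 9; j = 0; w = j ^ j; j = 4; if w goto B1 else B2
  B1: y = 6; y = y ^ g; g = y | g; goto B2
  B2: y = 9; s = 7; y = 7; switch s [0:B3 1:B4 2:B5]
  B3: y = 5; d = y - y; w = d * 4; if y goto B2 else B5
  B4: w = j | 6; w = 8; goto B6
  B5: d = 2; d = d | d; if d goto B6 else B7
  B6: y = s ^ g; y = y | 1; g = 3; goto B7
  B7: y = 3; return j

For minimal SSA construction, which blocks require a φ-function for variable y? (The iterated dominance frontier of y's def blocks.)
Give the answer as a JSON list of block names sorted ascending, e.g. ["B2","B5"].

idom tree: B1←B0 B2←B0 B3←B2 B4←B2 B5←B2 B6←B2 B7←B2
Dom at joins:
  B2: preds {B0,B1,B3}: {B0} ∩ {B0,B1} ∩ {B0,B2,B3} = {B0}; idom=B0
  B5: preds {B2,B3}: {B0,B2} ∩ {B0,B2,B3} = {B0,B2}; idom=B2
  B6: preds {B4,B5}: {B0,B2,B4} ∩ {B0,B2,B5} = {B0,B2}; idom=B2
  B7: preds {B5,B6}: {B0,B2,B5} ∩ {B0,B2,B6} = {B0,B2}; idom=B2

DF walk-up:
  join B2 pred B0: · stop@B0
  join B2 pred B1: B1 stop@B0
  join B2 pred B3: B3→B2 stop@B0
  join B5 pred B2: · stop@B2
  join B5 pred B3: B3 stop@B2
  join B6 pred B4: B4 stop@B2
  join B6 pred B5: B5 stop@B2
  join B7 pred B5: B5 stop@B2
  join B7 pred B6: B6 stop@B2
  DF(B0)=∅
  DF(B1)={B2}
  DF(B2)={B2}
  DF(B3)={B2,B5}
  DF(B4)={B6}
  DF(B5)={B6,B7}
  DF(B6)={B7}
  DF(B7)=∅

φ for y: defs {B1,B2,B3,B6,B7}
  DF⁺ = {B2,B5,B6,B7}

Answer: ["B2", "B5", "B6", "B7"]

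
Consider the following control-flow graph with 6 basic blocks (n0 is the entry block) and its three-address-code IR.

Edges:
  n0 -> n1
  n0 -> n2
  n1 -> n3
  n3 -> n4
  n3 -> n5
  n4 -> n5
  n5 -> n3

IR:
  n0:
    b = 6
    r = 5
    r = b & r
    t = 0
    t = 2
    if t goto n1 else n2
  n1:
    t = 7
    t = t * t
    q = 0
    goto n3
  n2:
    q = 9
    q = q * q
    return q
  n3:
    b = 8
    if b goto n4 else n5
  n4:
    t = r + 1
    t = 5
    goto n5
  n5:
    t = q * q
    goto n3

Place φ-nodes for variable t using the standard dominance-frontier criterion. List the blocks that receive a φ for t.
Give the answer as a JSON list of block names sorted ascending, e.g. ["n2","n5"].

idom tree: n1←n0 n2←n0 n3←n1 n4←n3 n5←n3
Dom∩ at merges:
  n3: preds {n1,n5}: {n0,n1} ∩ {n0,n1,n3,n5} = {n0,n1}; idom=n1
  n5: preds {n3,n4}: {n0,n1,n3} ∩ {n0,n1,n3,n4} = {n0,n1,n3}; idom=n3

DF walk-up:
  join n3 pred n1: · stop@n1
  join n3 pred n5: n5→n3 stop@n1
  join n5 pred n3: · stop@n3
  join n5 pred n4: n4 stop@n3
  DF(n0)=∅
  DF(n1)=∅
  DF(n2)=∅
  DF(n3)={n3}
  DF(n4)={n5}
  DF(n5)={n3}

φ for t: defs {n0,n1,n4,n5}
  DF⁺ = {n3,n5}

Answer: ["n3", "n5"]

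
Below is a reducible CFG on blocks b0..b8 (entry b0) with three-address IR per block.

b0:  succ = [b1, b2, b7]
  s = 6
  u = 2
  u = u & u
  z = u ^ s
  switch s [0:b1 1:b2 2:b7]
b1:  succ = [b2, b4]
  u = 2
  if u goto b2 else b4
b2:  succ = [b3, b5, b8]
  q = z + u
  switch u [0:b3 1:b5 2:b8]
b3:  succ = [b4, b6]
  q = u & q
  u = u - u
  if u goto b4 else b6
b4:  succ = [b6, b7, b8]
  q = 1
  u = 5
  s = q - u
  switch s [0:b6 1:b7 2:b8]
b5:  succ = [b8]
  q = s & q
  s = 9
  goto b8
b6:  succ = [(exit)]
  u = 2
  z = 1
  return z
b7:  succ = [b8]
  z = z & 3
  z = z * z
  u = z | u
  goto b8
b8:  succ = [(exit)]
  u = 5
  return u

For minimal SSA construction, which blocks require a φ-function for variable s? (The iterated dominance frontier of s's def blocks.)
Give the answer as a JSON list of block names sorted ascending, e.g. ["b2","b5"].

idom tree: b1←b0 b2←b0 b3←b2 b4←b0 b5←b2 b6←b0 b7←b0 b8←b0
Dom at joins:
  b2: preds {b0,b1}: {b0} ∩ {b0,b1} = {b0}; idom=b0
  b4: preds {b1,b3}: {b0,b1} ∩ {b0,b2,b3} = {b0}; idom=b0
  b6: preds {b3,b4}: {b0,b2,b3} ∩ {b0,b4} = {b0}; idom=b0
  b7: preds {b0,b4}: {b0} ∩ {b0,b4} = {b0}; idom=b0
  b8: preds {b2,b4,b5,b7}: {b0,b2} ∩ {b0,b4} ∩ {b0,b2,b5} ∩ {b0,b7} = {b0}; idom=b0

DF walk-up:
  join b2 pred b0: · stop@b0
  join b2 pred b1: b1 stop@b0
  join b4 pred b1: b1 stop@b0
  join b4 pred b3: b3→b2 stop@b0
  join b6 pred b3: b3→b2 stop@b0
  join b6 pred b4: b4 stop@b0
  join b7 pred b0: · stop@b0
  join b7 pred b4: b4 stop@b0
  join b8 pred b2: b2 stop@b0
  join b8 pred b4: b4 stop@b0
  join b8 pred b5: b5→b2 stop@b0
  join b8 pred b7: b7 stop@b0
  DF(b0)=∅
  DF(b1)={b2,b4}
  DF(b2)={b4,b6,b8}
  DF(b3)={b4,b6}
  DF(b4)={b6,b7,b8}
  DF(b5)={b8}
  DF(b6)=∅
  DF(b7)={b8}
  DF(b8)=∅

φ for s: defs {b0,b4,b5}
  DF⁺ = {b6,b7,b8}

Answer: ["b6", "b7", "b8"]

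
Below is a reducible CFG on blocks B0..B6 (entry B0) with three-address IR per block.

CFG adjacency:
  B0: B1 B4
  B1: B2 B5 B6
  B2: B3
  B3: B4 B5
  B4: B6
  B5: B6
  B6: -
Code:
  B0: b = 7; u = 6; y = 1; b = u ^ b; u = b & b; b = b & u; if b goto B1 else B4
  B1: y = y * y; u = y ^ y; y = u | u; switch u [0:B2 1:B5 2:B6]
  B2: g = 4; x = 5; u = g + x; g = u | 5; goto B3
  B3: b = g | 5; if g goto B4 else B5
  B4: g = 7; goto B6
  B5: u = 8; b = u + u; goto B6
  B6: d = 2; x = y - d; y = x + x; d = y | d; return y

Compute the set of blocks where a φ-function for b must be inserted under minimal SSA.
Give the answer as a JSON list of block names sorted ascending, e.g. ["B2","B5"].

idom tree: B1←B0 B2←B1 B3←B2 B4←B0 B5←B1 B6←B0
Dom∩ at merges:
  B4: preds {B0,B3}: {B0} ∩ {B0,B1,B2,B3} = {B0}; idom=B0
  B5: preds {B1,B3}: {B0,B1} ∩ {B0,B1,B2,B3} = {B0,B1}; idom=B1
  B6: preds {B1,B4,B5}: {B0,B1} ∩ {B0,B4} ∩ {B0,B1,B5} = {B0}; idom=B0

Frontier:
  B4←B0: walk · to B0
  B4←B3: walk B3→B2→B1 to B0
  B5←B1: walk · to B1
  B5←B3: walk B3→B2 to B1
  B6←B1: walk B1 to B0
  B6←B4: walk B4 to B0
  B6←B5: walk B5→B1 to B0
  B0 → ∅
  B1 → {B4,B6}
  B2 → {B4,B5}
  B3 → {B4,B5}
  B4 → {B6}
  B5 → {B6}
  B6 → ∅

φ for b: defs {B0,B3,B5}
  DF⁺ = {B4,B5,B6}

Answer: ["B4", "B5", "B6"]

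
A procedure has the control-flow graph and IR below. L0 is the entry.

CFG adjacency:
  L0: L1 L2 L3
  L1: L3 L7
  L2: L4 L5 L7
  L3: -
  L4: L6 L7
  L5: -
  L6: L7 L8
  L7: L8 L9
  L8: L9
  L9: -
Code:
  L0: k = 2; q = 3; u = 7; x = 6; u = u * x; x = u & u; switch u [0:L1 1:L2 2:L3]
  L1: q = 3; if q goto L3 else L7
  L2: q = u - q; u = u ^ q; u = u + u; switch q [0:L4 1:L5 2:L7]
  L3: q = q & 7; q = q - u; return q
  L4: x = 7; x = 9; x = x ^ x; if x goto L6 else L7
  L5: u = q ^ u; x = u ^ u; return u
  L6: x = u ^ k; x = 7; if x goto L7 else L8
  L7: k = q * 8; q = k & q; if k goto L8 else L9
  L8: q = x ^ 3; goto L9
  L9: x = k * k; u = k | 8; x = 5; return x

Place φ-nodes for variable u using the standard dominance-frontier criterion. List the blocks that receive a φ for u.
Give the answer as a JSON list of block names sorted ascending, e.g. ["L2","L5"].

idom tree: L1←L0 L2←L0 L3←L0 L4←L2 L5←L2 L6←L4 L7←L0 L8←L0 L9←L0
Dom at joins:
  L3: preds {L0,L1}: {L0} ∩ {L0,L1} = {L0}; idom=L0
  L7: preds {L1,L2,L4,L6}: {L0,L1} ∩ {L0,L2} ∩ {L0,L2,L4} ∩ {L0,L2,L4,L6} = {L0}; idom=L0
  L8: preds {L6,L7}: {L0,L2,L4,L6} ∩ {L0,L7} = {L0}; idom=L0
  L9: preds {L7,L8}: {L0,L7} ∩ {L0,L8} = {L0}; idom=L0

DF walk-up:
  join L3 pred L0: · stop@L0
  join L3 pred L1: L1 stop@L0
  join L7 pred L1: L1 stop@L0
  join L7 pred L2: L2 stop@L0
  join L7 pred L4: L4→L2 stop@L0
  join L7 pred L6: L6→L4→L2 stop@L0
  join L8 pred L6: L6→L4→L2 stop@L0
  join L8 pred L7: L7 stop@L0
  join L9 pred L7: L7 stop@L0
  join L9 pred L8: L8 stop@L0
  L0: DF=∅
  L1: DF={L3,L7}
  L2: DF={L7,L8}
  L3: DF=∅
  L4: DF={L7,L8}
  L5: DF=∅
  L6: DF={L7,L8}
  L7: DF={L8,L9}
  L8: DF={L9}
  L9: DF=∅

φ for u: defs {L0,L2,L5,L9}
  DF⁺ = {L7,L8,L9}

Answer: ["L7", "L8", "L9"]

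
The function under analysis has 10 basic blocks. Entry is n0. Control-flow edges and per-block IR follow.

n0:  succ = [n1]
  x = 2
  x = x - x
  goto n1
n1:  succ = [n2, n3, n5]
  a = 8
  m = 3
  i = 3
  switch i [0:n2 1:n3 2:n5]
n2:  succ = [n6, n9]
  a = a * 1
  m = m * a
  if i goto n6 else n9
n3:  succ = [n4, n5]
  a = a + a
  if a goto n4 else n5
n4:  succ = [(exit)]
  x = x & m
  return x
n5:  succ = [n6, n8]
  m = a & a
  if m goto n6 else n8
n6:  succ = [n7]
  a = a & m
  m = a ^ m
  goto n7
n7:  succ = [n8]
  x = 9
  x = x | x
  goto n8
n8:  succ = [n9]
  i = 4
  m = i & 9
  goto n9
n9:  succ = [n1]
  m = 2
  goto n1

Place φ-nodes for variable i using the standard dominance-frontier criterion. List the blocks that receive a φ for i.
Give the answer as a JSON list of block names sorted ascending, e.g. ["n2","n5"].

Answer: ["n1", "n9"]

Analysis:
idom tree: n1←n0 n2←n1 n3←n1 n4←n3 n5←n1 n6←n1 n7←n6 n8←n1 n9←n1
Dom∩ at merges:
  n1: preds {n0,n9}: {n0} ∩ {n0,n1,n9} = {n0}; idom=n0
  n5: preds {n1,n3}: {n0,n1} ∩ {n0,n1,n3} = {n0,n1}; idom=n1
  n6: preds {n2,n5}: {n0,n1,n2} ∩ {n0,n1,n5} = {n0,n1}; idom=n1
  n8: preds {n5,n7}: {n0,n1,n5} ∩ {n0,n1,n6,n7} = {n0,n1}; idom=n1
  n9: preds {n2,n8}: {n0,n1,n2} ∩ {n0,n1,n8} = {n0,n1}; idom=n1

DF derivation:
  join n1 pred n0: · stop@n0
  join n1 pred n9: n9→n1 stop@n0
  join n5 pred n1: · stop@n1
  join n5 pred n3: n3 stop@n1
  join n6 pred n2: n2 stop@n1
  join n6 pred n5: n5 stop@n1
  join n8 pred n5: n5 stop@n1
  join n8 pred n7: n7→n6 stop@n1
  join n9 pred n2: n2 stop@n1
  join n9 pred n8: n8 stop@n1
  n0 → ∅
  n1 → {n1}
  n2 → {n6,n9}
  n3 → {n5}
  n4 → ∅
  n5 → {n6,n8}
  n6 → {n8}
  n7 → {n8}
  n8 → {n9}
  n9 → {n1}

φ for i: defs {n1,n8}
  DF⁺ = {n1,n9}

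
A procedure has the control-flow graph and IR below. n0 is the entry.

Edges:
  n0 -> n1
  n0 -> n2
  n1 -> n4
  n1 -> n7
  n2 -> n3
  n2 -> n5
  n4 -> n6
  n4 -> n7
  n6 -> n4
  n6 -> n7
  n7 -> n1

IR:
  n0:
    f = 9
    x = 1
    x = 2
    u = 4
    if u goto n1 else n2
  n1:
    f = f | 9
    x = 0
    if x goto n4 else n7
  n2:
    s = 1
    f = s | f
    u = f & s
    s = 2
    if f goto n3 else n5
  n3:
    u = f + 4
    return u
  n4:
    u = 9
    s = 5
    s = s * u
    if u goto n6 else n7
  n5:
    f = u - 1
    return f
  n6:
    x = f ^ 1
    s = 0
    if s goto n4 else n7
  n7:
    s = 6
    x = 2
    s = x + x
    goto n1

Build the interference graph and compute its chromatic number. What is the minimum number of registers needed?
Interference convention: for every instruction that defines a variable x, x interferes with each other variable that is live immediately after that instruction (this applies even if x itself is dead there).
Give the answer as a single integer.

Per-block:
  n0: {f,u,x} / ∅
  n1: {f,x} / {f}
  n2: {f,s,u} / {f}
  n3: {u} / {f}
  n4: {s,u} / ∅
  n5: {f} / {u}
  n6: {s,x} / {f}
  n7: {s,x} / ∅

Backward fixpoint:
  live n0: ∅→{f}
  live n1: {f}→{f}
  live n2: {f}→{f,u}
  live n3: {f}→∅
  live n4: {f}→{f}
  live n5: {u}→∅
  live n6: {f}→{f}
  live n7: {f}→{f}

Conflict graph:
  f↔{s,u,x}
  s↔{f,u}
  u↔{f,s}
  x↔{f}

Chromatic number:
  {f,s,u} pairwise interfere (3-clique) ⇒ χ ≥ 3
  assign f→c0 s→c1 u→c2 x→c1 — no edge inside a register ⇒ χ ≤ 3
  χ = 3

Answer: 3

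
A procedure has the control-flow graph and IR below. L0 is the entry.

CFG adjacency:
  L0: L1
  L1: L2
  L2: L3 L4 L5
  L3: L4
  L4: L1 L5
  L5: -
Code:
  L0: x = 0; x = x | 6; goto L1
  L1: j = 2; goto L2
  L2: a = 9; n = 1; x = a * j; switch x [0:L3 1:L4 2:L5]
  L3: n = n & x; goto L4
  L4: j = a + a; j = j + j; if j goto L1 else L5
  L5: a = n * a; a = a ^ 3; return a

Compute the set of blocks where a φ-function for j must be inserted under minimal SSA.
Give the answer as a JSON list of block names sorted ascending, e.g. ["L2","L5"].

idom tree: L1←L0 L2←L1 L3←L2 L4←L2 L5←L2
Dom∩ at merges:
  L1: preds {L0,L4}: {L0} ∩ {L0,L1,L2,L4} = {L0}; idom=L0
  L4: preds {L2,L3}: {L0,L1,L2} ∩ {L0,L1,L2,L3} = {L0,L1,L2}; idom=L2
  L5: preds {L2,L4}: {L0,L1,L2} ∩ {L0,L1,L2,L4} = {L0,L1,L2}; idom=L2

Frontier:
  L1←L0: walk · to L0
  L1←L4: walk L4→L2→L1 to L0
  L4←L2: walk · to L2
  L4←L3: walk L3 to L2
  L5←L2: walk · to L2
  L5←L4: walk L4 to L2
  DF(L0)=∅
  DF(L1)={L1}
  DF(L2)={L1}
  DF(L3)={L4}
  DF(L4)={L1,L5}
  DF(L5)=∅

φ for j: defs {L1,L4}
  DF⁺ = {L1,L5}

Answer: ["L1", "L5"]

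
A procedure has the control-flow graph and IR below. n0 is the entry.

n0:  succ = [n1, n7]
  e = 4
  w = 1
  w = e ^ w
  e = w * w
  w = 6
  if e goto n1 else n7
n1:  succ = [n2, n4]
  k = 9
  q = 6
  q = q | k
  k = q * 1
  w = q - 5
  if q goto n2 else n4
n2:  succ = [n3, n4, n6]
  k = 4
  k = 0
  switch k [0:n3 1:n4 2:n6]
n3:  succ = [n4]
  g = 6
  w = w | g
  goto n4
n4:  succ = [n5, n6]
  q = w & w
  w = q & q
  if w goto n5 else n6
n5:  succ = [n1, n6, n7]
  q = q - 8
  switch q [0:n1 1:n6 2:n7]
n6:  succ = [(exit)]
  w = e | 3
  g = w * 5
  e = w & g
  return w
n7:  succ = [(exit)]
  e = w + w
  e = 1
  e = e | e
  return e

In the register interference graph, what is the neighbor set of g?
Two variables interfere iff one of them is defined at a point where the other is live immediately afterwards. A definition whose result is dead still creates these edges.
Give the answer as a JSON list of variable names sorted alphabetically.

Block summaries:
  n0: def={e,w} ue=∅
  n1: def={k,q,w} ue=∅
  n2: def={k} ue=∅
  n3: def={g,w} ue={w}
  n4: def={q,w} ue={w}
  n5: def={q} ue={q}
  n6: def={e,g,w} ue={e}
  n7: def={e} ue={w}

Backward fixpoint:
  n0 li=∅ lo={e,w}
  n1 li={e} lo={e,w}
  n2 li={e,w} lo={e,w}
  n3 li={e,w} lo={e,w}
  n4 li={e,w} lo={e,q,w}
  n5 li={e,q,w} lo={e,w}
  n6 li={e} lo=∅
  n7 li={w} lo=∅

Interference:
  e — {g,k,q,w}
  g — {e,w}
  k — {e,q,w}
  q — {e,k,w}
  w — {e,g,k,q}

N(g) = ["e", "w"]

Answer: ["e", "w"]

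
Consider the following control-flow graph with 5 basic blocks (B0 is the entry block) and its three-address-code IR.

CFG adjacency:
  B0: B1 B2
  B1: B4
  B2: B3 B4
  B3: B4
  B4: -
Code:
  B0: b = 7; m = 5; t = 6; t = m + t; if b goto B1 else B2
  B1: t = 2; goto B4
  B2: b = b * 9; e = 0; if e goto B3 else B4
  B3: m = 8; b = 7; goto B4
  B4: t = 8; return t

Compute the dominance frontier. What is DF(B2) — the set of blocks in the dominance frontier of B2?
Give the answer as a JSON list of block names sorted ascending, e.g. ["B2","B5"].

idom tree: B1←B0 B2←B0 B3←B2 B4←B0
Join-block Dom:
  B4: preds {B1,B2,B3}: {B0,B1} ∩ {B0,B2} ∩ {B0,B2,B3} = {B0}; idom=B0

Frontier:
  join B4 pred B1: B1 stop@B0
  join B4 pred B2: B2 stop@B0
  join B4 pred B3: B3→B2 stop@B0
  B0: DF=∅
  B1: DF={B4}
  B2: DF={B4}
  B3: DF={B4}
  B4: DF=∅

DF(B2) = ["B4"]

Answer: ["B4"]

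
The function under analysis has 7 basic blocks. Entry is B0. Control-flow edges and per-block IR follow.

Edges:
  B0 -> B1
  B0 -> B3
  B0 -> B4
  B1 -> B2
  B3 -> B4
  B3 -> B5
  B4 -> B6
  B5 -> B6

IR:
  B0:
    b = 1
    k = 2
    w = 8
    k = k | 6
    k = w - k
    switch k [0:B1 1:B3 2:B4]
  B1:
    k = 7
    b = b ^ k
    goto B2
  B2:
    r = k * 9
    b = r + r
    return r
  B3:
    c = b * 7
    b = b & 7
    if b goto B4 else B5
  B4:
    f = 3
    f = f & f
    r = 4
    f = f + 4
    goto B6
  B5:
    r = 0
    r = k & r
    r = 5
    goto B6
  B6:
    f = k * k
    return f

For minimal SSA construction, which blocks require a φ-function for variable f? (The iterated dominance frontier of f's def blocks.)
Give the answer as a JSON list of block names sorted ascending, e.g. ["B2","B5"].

Answer: ["B6"]

Analysis:
idom tree: B1←B0 B2←B1 B3←B0 B4←B0 B5←B3 B6←B0
Dom at joins:
  B4: preds {B0,B3}: {B0} ∩ {B0,B3} = {B0}; idom=B0
  B6: preds {B4,B5}: {B0,B4} ∩ {B0,B3,B5} = {B0}; idom=B0

DF derivation:
  B4←B0: walk · to B0
  B4←B3: walk B3 to B0
  B6←B4: walk B4 to B0
  B6←B5: walk B5→B3 to B0
  DF(B0)=∅
  DF(B1)=∅
  DF(B2)=∅
  DF(B3)={B4,B6}
  DF(B4)={B6}
  DF(B5)={B6}
  DF(B6)=∅

φ for f: defs {B4,B6}
  DF⁺ = {B6}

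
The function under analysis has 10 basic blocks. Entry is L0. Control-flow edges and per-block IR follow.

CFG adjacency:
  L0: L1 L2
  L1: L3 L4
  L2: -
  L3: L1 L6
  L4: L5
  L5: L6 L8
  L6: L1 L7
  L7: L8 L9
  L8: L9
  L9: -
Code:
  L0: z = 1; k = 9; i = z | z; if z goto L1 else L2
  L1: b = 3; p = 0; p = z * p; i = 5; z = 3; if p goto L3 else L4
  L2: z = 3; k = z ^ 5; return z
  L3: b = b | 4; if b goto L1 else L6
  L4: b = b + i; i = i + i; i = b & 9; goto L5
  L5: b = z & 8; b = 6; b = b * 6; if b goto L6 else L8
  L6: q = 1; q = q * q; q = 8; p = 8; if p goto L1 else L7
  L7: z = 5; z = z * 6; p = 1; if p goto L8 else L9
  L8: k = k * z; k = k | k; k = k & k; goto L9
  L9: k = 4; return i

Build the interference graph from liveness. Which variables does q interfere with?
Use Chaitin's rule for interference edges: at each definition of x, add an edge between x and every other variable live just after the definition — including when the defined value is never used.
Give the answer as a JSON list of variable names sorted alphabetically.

Per-block:
  L0 def {i,k,z} use ∅
  L1 def {b,i,p,z} use {z}
  L2 def {k,z} use ∅
  L3 def {b} use {b}
  L4 def {b,i} use {b,i}
  L5 def {b} use {z}
  L6 def {p,q} use ∅
  L7 def {p,z} use ∅
  L8 def {k} use {k,z}
  L9 def {k} use {i}

Backward fixpoint:
  L0: in=∅ out={k,z}
  L1: in={k,z} out={b,i,k,z}
  L2: in=∅ out=∅
  L3: in={b,i,k,z} out={i,k,z}
  L4: in={b,i,k,z} out={i,k,z}
  L5: in={i,k,z} out={i,k,z}
  L6: in={i,k,z} out={i,k,z}
  L7: in={i,k} out={i,k,z}
  L8: in={i,k,z} out={i}
  L9: in={i} out=∅

Interference:
  b: {i,k,p,z}
  i: {b,k,p,q,z}
  k: {b,i,p,q,z}
  p: {b,i,k,z}
  q: {i,k,z}
  z: {b,i,k,p,q}

N(q) = ["i", "k", "z"]

Answer: ["i", "k", "z"]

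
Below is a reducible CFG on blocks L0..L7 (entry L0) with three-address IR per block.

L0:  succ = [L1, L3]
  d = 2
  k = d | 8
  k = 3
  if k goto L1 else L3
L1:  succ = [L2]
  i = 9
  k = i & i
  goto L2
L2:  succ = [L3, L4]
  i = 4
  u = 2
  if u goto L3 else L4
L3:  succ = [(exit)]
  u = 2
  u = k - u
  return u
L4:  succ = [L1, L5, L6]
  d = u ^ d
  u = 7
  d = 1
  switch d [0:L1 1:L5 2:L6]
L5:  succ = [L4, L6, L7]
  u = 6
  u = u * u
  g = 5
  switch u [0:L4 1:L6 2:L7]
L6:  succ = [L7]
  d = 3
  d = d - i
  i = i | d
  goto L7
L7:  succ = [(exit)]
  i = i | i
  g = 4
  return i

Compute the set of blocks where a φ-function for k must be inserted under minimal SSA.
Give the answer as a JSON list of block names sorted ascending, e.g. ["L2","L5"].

idom tree: L1←L0 L2←L1 L3←L0 L4←L2 L5←L4 L6←L4 L7←L4
Dom∩ at merges:
  L1: preds {L0,L4}: {L0} ∩ {L0,L1,L2,L4} = {L0}; idom=L0
  L3: preds {L0,L2}: {L0} ∩ {L0,L1,L2} = {L0}; idom=L0
  L4: preds {L2,L5}: {L0,L1,L2} ∩ {L0,L1,L2,L4,L5} = {L0,L1,L2}; idom=L2
  L6: preds {L4,L5}: {L0,L1,L2,L4} ∩ {L0,L1,L2,L4,L5} = {L0,L1,L2,L4}; idom=L4
  L7: preds {L5,L6}: {L0,L1,L2,L4,L5} ∩ {L0,L1,L2,L4,L6} = {L0,L1,L2,L4}; idom=L4

DF derivation:
  L1←L0: walk · to L0
  L1←L4: walk L4→L2→L1 to L0
  L3←L0: walk · to L0
  L3←L2: walk L2→L1 to L0
  L4←L2: walk · to L2
  L4←L5: walk L5→L4 to L2
  L6←L4: walk · to L4
  L6←L5: walk L5 to L4
  L7←L5: walk L5 to L4
  L7←L6: walk L6 to L4
  L0: DF=∅
  L1: DF={L1,L3}
  L2: DF={L1,L3}
  L3: DF=∅
  L4: DF={L1,L4}
  L5: DF={L4,L6,L7}
  L6: DF={L7}
  L7: DF=∅

φ for k: defs {L0,L1}
  DF⁺ = {L1,L3}

Answer: ["L1", "L3"]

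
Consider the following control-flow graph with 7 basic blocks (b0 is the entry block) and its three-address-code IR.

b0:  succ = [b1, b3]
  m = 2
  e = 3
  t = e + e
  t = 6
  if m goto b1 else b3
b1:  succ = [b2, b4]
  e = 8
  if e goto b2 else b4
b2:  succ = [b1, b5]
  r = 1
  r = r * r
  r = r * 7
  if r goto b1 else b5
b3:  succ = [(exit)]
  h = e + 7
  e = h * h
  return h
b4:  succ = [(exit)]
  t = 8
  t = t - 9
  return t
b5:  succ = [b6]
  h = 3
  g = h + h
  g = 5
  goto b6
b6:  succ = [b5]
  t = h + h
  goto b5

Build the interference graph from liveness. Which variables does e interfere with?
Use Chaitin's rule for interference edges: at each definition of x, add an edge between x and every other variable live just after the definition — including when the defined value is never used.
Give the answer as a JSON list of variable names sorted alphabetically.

Answer: ["h", "m", "t"]

Analysis:
def/use:
  b0: def={e,m,t} ue=∅
  b1: def={e} ue=∅
  b2: def={r} ue=∅
  b3: def={e,h} ue={e}
  b4: def={t} ue=∅
  b5: def={g,h} ue=∅
  b6: def={t} ue={h}

Live sets:
  live b0: ∅→{e}
  live b1: ∅→∅
  live b2: ∅→∅
  live b3: {e}→∅
  live b4: ∅→∅
  live b5: ∅→{h}
  live b6: {h}→∅

Interfere edges:
  e: {h,m,t}
  g: {h}
  h: {e,g}
  m: {e,t}
  r: ∅
  t: {e,m}

N(e) = ["h", "m", "t"]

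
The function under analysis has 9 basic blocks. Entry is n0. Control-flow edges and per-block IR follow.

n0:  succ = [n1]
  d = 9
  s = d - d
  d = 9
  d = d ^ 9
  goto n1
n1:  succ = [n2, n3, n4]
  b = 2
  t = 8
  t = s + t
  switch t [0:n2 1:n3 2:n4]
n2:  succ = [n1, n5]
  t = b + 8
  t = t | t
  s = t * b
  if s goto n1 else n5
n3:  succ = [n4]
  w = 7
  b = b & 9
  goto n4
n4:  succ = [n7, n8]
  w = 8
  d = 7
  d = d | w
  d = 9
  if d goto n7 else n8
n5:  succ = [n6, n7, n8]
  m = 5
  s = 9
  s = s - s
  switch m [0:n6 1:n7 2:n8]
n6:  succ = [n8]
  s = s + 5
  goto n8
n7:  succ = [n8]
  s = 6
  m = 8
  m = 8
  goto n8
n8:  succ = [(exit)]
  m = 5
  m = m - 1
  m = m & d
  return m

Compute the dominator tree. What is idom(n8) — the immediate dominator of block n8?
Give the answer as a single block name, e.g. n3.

Answer: n1

Derivation:
idom tree: n1←n0 n2←n1 n3←n1 n4←n1 n5←n2 n6←n5 n7←n1 n8←n1
Join-block Dom:
  n1: preds {n0,n2}: {n0} ∩ {n0,n1,n2} = {n0}; idom=n0
  n4: preds {n1,n3}: {n0,n1} ∩ {n0,n1,n3} = {n0,n1}; idom=n1
  n7: preds {n4,n5}: {n0,n1,n4} ∩ {n0,n1,n2,n5} = {n0,n1}; idom=n1
  n8: preds {n4,n5,n6,n7}: {n0,n1,n4} ∩ {n0,n1,n2,n5} ∩ {n0,n1,n2,n5,n6} ∩ {n0,n1,n7} = {n0,n1}; idom=n1

idom(n8) = n1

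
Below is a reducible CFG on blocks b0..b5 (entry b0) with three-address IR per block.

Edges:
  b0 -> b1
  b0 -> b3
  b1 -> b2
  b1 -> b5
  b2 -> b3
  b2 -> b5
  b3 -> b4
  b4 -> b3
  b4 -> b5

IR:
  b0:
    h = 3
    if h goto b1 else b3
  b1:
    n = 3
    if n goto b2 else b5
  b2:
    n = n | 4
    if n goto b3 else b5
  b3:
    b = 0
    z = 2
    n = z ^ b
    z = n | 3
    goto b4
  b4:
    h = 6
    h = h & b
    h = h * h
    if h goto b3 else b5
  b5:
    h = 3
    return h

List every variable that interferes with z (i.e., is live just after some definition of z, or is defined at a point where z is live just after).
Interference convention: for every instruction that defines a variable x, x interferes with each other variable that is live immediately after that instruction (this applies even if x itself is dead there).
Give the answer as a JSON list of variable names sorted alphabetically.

def/use:
  b0 def {h} use ∅
  b1 def {n} use ∅
  b2 def {n} use {n}
  b3 def {b,n,z} use ∅
  b4 def {h} use {b}
  b5 def {h} use ∅

Liveness:
  live b0: ∅→∅
  live b1: ∅→{n}
  live b2: {n}→∅
  live b3: ∅→{b}
  live b4: {b}→∅
  live b5: ∅→∅

Conflict graph:
  b: {h,n,z}
  h: {b}
  n: {b}
  z: {b}

N(z) = ["b"]

Answer: ["b"]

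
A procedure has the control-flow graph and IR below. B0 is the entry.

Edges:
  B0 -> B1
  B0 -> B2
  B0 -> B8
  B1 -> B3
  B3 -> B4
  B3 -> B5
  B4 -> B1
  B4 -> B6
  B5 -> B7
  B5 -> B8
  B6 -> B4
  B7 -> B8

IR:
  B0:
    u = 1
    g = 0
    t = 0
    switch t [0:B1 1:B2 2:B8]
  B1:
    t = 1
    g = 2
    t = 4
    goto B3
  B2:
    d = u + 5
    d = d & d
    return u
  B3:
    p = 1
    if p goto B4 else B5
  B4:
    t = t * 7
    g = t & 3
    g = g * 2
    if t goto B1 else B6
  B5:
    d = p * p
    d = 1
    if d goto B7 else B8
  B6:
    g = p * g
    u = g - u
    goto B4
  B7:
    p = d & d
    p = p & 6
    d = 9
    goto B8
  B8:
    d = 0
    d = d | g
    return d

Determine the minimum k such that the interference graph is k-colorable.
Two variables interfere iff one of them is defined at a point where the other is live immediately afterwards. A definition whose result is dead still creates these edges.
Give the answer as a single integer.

Per-block:
  B0 def {g,t,u} use ∅
  B1 def {g,t} use ∅
  B2 def {d} use {u}
  B3 def {p} use ∅
  B4 def {g,t} use {t}
  B5 def {d} use {p}
  B6 def {g,u} use {g,p,u}
  B7 def {d,p} use {d}
  B8 def {d} use {g}

Liveness:
  B0: in=∅ out={g,u}
  B1: in={u} out={g,t,u}
  B2: in={u} out=∅
  B3: in={g,t,u} out={g,p,t,u}
  B4: in={p,t,u} out={g,p,t,u}
  B5: in={g,p} out={d,g}
  B6: in={g,p,t,u} out={p,t,u}
  B7: in={d,g} out={g}
  B8: in={g} out=∅

Interfere edges:
  d↔{g,u}
  g↔{d,p,t,u}
  p↔{g,t,u}
  t↔{g,p,u}
  u↔{d,g,p,t}

Colouring:
  clique {g,p,t,u} ⇒ need ≥ 4
  4-colouring: r0={g}  r1={u}  r2={d,p}  r3={t}
  χ = 4

Answer: 4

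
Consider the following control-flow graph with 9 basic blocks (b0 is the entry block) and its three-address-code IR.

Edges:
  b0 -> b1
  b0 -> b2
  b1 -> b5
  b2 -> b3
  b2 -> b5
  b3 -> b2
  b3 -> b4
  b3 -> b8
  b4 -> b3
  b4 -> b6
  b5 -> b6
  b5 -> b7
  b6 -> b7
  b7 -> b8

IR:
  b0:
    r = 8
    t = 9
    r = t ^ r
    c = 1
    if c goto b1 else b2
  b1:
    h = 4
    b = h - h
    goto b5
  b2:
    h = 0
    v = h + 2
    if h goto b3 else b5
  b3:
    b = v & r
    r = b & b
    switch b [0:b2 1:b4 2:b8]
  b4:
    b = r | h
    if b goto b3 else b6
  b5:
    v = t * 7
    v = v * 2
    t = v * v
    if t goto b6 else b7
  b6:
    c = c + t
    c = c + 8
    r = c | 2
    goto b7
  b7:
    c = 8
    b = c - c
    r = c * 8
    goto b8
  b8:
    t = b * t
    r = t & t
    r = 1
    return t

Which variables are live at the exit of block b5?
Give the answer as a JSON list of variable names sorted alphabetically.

Answer: ["c", "t"]

Derivation:
Block summaries:
  b0 def {c,r,t} use ∅
  b1 def {b,h} use ∅
  b2 def {h,v} use ∅
  b3 def {b,r} use {r,v}
  b4 def {b} use {h,r}
  b5 def {t,v} use {t}
  b6 def {c,r} use {c,t}
  b7 def {b,c,r} use ∅
  b8 def {r,t} use {b,t}

Backward fixpoint:
  b0 li=∅ lo={c,r,t}
  b1 li={c,t} lo={c,t}
  b2 li={c,r,t} lo={c,h,r,t,v}
  b3 li={c,h,r,t,v} lo={b,c,h,r,t,v}
  b4 li={c,h,r,t,v} lo={c,h,r,t,v}
  b5 li={c,t} lo={c,t}
  b6 li={c,t} lo={t}
  b7 li={t} lo={b,t}
  b8 li={b,t} lo=∅

live-out(b5) = ["c", "t"]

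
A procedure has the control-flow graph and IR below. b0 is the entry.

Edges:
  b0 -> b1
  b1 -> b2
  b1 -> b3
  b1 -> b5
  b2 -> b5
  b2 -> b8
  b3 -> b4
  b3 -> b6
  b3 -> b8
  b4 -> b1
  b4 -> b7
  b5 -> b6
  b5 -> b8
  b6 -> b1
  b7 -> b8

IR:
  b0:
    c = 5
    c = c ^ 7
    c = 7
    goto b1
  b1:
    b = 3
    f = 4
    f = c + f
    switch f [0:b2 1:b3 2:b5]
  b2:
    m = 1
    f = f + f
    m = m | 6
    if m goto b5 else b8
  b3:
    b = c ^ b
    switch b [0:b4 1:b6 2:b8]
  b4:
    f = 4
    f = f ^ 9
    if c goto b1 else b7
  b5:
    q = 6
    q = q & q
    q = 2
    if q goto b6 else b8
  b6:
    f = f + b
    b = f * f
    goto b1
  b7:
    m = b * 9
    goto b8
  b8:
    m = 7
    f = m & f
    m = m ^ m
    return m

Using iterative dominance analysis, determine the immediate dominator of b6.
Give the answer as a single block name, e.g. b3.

idom tree: b1←b0 b2←b1 b3←b1 b4←b3 b5←b1 b6←b1 b7←b4 b8←b1
Dom∩ at merges:
  b1: preds {b0,b4,b6}: {b0} ∩ {b0,b1,b3,b4} ∩ {b0,b1,b6} = {b0}; idom=b0
  b5: preds {b1,b2}: {b0,b1} ∩ {b0,b1,b2} = {b0,b1}; idom=b1
  b6: preds {b3,b5}: {b0,b1,b3} ∩ {b0,b1,b5} = {b0,b1}; idom=b1
  b8: preds {b2,b3,b5,b7}: {b0,b1,b2} ∩ {b0,b1,b3} ∩ {b0,b1,b5} ∩ {b0,b1,b3,b4,b7} = {b0,b1}; idom=b1

idom(b6) = b1

Answer: b1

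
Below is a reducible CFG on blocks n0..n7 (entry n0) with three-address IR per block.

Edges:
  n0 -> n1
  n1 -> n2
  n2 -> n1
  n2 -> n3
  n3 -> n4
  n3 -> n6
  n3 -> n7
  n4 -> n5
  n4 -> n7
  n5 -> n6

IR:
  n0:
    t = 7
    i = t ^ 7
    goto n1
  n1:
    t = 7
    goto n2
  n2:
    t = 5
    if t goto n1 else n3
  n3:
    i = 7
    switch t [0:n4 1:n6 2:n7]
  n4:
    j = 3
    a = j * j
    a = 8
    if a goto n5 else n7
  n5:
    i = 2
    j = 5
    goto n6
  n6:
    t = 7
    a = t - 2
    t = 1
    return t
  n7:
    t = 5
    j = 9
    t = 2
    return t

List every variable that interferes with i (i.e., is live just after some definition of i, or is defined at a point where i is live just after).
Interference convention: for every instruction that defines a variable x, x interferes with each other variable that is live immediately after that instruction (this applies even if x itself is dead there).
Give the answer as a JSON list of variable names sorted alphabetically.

Per-block:
  n0: def={i,t} ue=∅
  n1: def={t} ue=∅
  n2: def={t} ue=∅
  n3: def={i} ue={t}
  n4: def={a,j} ue=∅
  n5: def={i,j} ue=∅
  n6: def={a,t} ue=∅
  n7: def={j,t} ue=∅

Live sets:
  live n0: ∅→∅
  live n1: ∅→∅
  live n2: ∅→{t}
  live n3: {t}→∅
  live n4: ∅→∅
  live n5: ∅→∅
  live n6: ∅→∅
  live n7: ∅→∅

Conflict graph:
  a↔∅
  i↔{t}
  j↔∅
  t↔{i}

N(i) = ["t"]

Answer: ["t"]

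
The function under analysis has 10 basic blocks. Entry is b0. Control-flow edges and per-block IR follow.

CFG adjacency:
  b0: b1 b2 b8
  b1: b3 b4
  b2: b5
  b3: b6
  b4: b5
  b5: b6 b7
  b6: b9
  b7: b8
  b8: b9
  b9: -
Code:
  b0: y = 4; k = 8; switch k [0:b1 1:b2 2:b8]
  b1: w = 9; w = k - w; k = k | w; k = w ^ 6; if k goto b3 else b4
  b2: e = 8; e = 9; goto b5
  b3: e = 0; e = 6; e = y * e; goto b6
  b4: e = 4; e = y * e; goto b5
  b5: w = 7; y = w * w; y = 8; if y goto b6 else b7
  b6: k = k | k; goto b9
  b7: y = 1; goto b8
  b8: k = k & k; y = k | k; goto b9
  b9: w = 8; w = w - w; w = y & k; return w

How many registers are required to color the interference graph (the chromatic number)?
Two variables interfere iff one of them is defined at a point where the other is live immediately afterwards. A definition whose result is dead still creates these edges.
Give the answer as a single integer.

def/use:
  b0 def {k,y} use ∅
  b1 def {k,w} use {k}
  b2 def {e} use ∅
  b3 def {e} use {y}
  b4 def {e} use {y}
  b5 def {w,y} use ∅
  b6 def {k} use {k}
  b7 def {y} use ∅
  b8 def {k,y} use {k}
  b9 def {w} use {k,y}

Live sets:
  b0 li=∅ lo={k,y}
  b1 li={k,y} lo={k,y}
  b2 li={k} lo={k}
  b3 li={k,y} lo={k,y}
  b4 li={k,y} lo={k}
  b5 li={k} lo={k,y}
  b6 li={k,y} lo={k,y}
  b7 li={k} lo={k}
  b8 li={k} lo={k,y}
  b9 li={k,y} lo=∅

Interfere edges:
  e↔{k,y}
  k↔{e,w,y}
  w↔{k,y}
  y↔{e,k,w}

Registers:
  {e,k,y} pairwise interfere (3-clique) ⇒ χ ≥ 3
  3-colouring: r0={k}  r1={y}  r2={e,w}
  χ = 3

Answer: 3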